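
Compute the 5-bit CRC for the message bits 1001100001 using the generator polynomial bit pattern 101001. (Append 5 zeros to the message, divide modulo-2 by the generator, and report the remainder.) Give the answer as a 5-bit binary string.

Append 5 zeros: 100110000100000. Divide by 101001 (XOR where the leading bit is 1):
  pos 0: 100110 XOR 101001 = 001111
  pos 2: 111100 XOR 101001 = 010101
  pos 3: 101010 XOR 101001 = 000011
  pos 7: 111000 XOR 101001 = 010001
  pos 8: 100010 XOR 101001 = 001011
Remainder (last 5 bits) = 10110. This is the CRC / FCS.

10110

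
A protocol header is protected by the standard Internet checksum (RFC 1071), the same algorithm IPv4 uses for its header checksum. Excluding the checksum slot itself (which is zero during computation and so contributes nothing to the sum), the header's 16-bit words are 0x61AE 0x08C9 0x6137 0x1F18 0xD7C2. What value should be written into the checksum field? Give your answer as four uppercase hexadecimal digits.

One's-complement addition (fold any carry out of bit 15 back into bit 0):
  0x61AE + 0x08C9 = 0x06A77
  0x6A77 + 0x6137 = 0x0CBAE
  0xCBAE + 0x1F18 = 0x0EAC6
  0xEAC6 + 0xD7C2 = 0x1C288 → wrap carry → 0xC289
One's-complement sum = 0xC289.
Checksum = ~0xC289 & 0xFFFF = 0x3D76.

3D76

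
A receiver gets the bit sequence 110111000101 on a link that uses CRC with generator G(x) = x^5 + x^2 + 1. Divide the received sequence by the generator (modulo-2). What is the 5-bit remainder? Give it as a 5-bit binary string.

Modulo-2 division of 110111000101 by 100101:
  pos 0: 110111 XOR 100101 = 010010
  pos 1: 100100 XOR 100101 = 000001
  pos 6: 100101 XOR 100101 = 000000
Remainder = 00000 (zero — the frame passes the CRC check).

00000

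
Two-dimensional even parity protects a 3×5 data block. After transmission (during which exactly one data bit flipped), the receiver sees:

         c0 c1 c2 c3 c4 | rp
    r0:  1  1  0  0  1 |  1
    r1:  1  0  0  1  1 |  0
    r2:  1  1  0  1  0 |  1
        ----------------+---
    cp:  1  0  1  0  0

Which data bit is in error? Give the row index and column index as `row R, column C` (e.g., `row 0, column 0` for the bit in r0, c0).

Recompute each row's even parity and compare to rp:
  r0: data parity 1, sent rp 1 → ok
  r1: data parity 1, sent rp 0 → mismatch
  r2: data parity 1, sent rp 1 → ok
Recompute each column's even parity and compare to cp:
  c0: data parity 1, sent cp 1 → ok
  c1: data parity 0, sent cp 0 → ok
  c2: data parity 0, sent cp 1 → mismatch
  c3: data parity 0, sent cp 0 → ok
  c4: data parity 0, sent cp 0 → ok
Exactly one row (r1) and one column (c2) fail → the flipped bit is at their intersection.

row 1, column 2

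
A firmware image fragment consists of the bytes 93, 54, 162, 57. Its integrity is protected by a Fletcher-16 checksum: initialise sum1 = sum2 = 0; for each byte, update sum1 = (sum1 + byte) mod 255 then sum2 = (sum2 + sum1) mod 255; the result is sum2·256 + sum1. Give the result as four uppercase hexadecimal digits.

Running sums (mod 255):
  after byte 0 (93): sum1=93, sum2=93
  after byte 1 (54): sum1=147, sum2=240
  after byte 2 (162): sum1=54, sum2=39
  after byte 3 (57): sum1=111, sum2=150
Checksum = sum2·256 + sum1 = 150·256 + 111 = 38511 = 0x966F.

966F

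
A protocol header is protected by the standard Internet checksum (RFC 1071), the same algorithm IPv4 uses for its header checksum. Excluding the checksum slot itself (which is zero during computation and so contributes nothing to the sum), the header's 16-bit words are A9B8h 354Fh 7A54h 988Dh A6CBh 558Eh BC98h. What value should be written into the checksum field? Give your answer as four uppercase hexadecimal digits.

One's-complement addition (fold any carry out of bit 15 back into bit 0):
  0xA9B8 + 0x354F = 0x0DF07
  0xDF07 + 0x7A54 = 0x1595B → wrap carry → 0x595C
  0x595C + 0x988D = 0x0F1E9
  0xF1E9 + 0xA6CB = 0x198B4 → wrap carry → 0x98B5
  0x98B5 + 0x558E = 0x0EE43
  0xEE43 + 0xBC98 = 0x1AADB → wrap carry → 0xAADC
One's-complement sum = 0xAADC.
Checksum = ~0xAADC & 0xFFFF = 0x5523.

5523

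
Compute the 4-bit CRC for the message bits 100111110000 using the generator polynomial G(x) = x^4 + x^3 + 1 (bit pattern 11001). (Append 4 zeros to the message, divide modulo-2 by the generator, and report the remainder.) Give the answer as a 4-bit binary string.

1110

Append 4 zeros: 1001111100000000. Divide by 11001 (XOR where the leading bit is 1):
  pos 0: 10011 XOR 11001 = 01010
  pos 1: 10101 XOR 11001 = 01100
  pos 2: 11001 XOR 11001 = 00000
  pos 7: 10000 XOR 11001 = 01001
  pos 8: 10010 XOR 11001 = 01011
  pos 9: 10110 XOR 11001 = 01111
  pos 10: 11110 XOR 11001 = 00111
Remainder (last 4 bits) = 1110. This is the CRC / FCS.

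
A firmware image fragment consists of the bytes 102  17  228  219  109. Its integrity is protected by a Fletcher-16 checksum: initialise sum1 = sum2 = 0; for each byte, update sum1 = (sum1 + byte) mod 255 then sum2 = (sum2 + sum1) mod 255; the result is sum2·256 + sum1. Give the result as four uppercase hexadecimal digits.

Running sums (mod 255):
  after byte 0 (102): sum1=102, sum2=102
  after byte 1 (17): sum1=119, sum2=221
  after byte 2 (228): sum1=92, sum2=58
  after byte 3 (219): sum1=56, sum2=114
  after byte 4 (109): sum1=165, sum2=24
Checksum = sum2·256 + sum1 = 24·256 + 165 = 6309 = 0x18A5.

18A5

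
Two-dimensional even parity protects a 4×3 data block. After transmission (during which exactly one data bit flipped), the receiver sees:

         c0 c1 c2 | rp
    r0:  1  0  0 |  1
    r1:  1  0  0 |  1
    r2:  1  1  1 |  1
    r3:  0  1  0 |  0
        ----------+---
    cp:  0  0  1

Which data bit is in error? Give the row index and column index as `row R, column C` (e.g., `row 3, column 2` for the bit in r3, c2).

Recompute each row's even parity and compare to rp:
  r0: data parity 1, sent rp 1 → ok
  r1: data parity 1, sent rp 1 → ok
  r2: data parity 1, sent rp 1 → ok
  r3: data parity 1, sent rp 0 → mismatch
Recompute each column's even parity and compare to cp:
  c0: data parity 1, sent cp 0 → mismatch
  c1: data parity 0, sent cp 0 → ok
  c2: data parity 1, sent cp 1 → ok
Exactly one row (r3) and one column (c0) fail → the flipped bit is at their intersection.

row 3, column 0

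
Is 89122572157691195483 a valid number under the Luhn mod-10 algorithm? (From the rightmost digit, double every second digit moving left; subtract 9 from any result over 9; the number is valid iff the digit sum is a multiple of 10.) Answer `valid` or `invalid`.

valid

From the right, keep odd positions and double even positions (subtract 9 from any doubled value over 9):
  doubled (positions 2,4,...): 7 1 2 9 5 2 5 4 2 7 → sum 44
  kept (positions 1,3,...): 3 4 9 1 6 5 2 5 2 9 → sum 46
Total = 90.
90 mod 10 = 0, so the number is valid.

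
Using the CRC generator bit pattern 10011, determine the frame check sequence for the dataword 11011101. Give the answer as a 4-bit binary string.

Append 4 zeros: 110111010000. Divide by 10011 (XOR where the leading bit is 1):
  pos 0: 11011 XOR 10011 = 01000
  pos 1: 10001 XOR 10011 = 00010
  pos 4: 10010 XOR 10011 = 00001
Remainder (last 4 bits) = 1000. This is the CRC / FCS.

1000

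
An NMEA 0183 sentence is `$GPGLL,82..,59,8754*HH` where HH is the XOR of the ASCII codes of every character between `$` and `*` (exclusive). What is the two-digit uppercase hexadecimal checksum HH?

XOR the ASCII codes of the payload characters:
  'G' = 0x47 → acc = 0x47
  'P' = 0x50 → acc = 0x17
  'G' = 0x47 → acc = 0x50
  'L' = 0x4C → acc = 0x1C
  'L' = 0x4C → acc = 0x50
  ',' = 0x2C → acc = 0x7C
  '8' = 0x38 → acc = 0x44
  '2' = 0x32 → acc = 0x76
  '.' = 0x2E → acc = 0x58
  '.' = 0x2E → acc = 0x76
  ',' = 0x2C → acc = 0x5A
  '5' = 0x35 → acc = 0x6F
  '9' = 0x39 → acc = 0x56
  ',' = 0x2C → acc = 0x7A
  '8' = 0x38 → acc = 0x42
  '7' = 0x37 → acc = 0x75
  '5' = 0x35 → acc = 0x40
  '4' = 0x34 → acc = 0x74
Checksum = 0x74.

74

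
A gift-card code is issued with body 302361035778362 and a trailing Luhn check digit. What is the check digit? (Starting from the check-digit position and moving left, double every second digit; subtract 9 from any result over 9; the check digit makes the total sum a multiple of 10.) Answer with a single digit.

3

Partial digits right→left: 2 6 3 8 7 7 5 3 0 1 6 3 2 0 3
Double every second digit counting from the check-digit position (so the 1st, 3rd, 5th, ... of the partial from the right).
  doubled (with −9 where >9): 4 6 5 1 0 3 4 6 → sum 29
  kept as-is: 6 8 7 3 1 3 0 → sum 28
Total = 29 + 28 = 57.
Check digit = (10 − (57 mod 10)) mod 10 = 3.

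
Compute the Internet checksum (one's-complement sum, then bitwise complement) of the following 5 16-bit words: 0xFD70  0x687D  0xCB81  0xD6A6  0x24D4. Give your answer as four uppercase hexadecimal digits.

One's-complement addition (fold any carry out of bit 15 back into bit 0):
  0xFD70 + 0x687D = 0x165ED → wrap carry → 0x65EE
  0x65EE + 0xCB81 = 0x1316F → wrap carry → 0x3170
  0x3170 + 0xD6A6 = 0x10816 → wrap carry → 0x0817
  0x0817 + 0x24D4 = 0x02CEB
One's-complement sum = 0x2CEB.
Checksum = ~0x2CEB & 0xFFFF = 0xD314.

D314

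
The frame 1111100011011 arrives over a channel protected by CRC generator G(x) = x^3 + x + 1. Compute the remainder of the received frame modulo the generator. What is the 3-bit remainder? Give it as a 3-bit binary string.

010

Modulo-2 division of 1111100011011 by 1011:
  pos 0: 1111 XOR 1011 = 0100
  pos 1: 1001 XOR 1011 = 0010
  pos 3: 1000 XOR 1011 = 0011
  pos 5: 1101 XOR 1011 = 0110
  pos 6: 1101 XOR 1011 = 0110
  pos 7: 1100 XOR 1011 = 0111
  pos 8: 1111 XOR 1011 = 0100
  pos 9: 1001 XOR 1011 = 0010
Remainder = 010 (nonzero — an error is detected).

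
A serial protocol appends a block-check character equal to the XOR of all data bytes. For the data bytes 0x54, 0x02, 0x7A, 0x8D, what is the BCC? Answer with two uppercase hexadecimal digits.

XOR the bytes together:
  start with 0x54
  0x54 ⊕ 0x02 = 0x56
  0x56 ⊕ 0x7A = 0x2C
  0x2C ⊕ 0x8D = 0xA1

A1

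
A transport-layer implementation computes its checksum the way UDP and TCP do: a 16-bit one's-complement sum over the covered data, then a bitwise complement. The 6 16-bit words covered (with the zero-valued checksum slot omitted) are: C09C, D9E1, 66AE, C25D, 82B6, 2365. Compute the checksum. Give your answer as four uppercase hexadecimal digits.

One's-complement addition (fold any carry out of bit 15 back into bit 0):
  0xC09C + 0xD9E1 = 0x19A7D → wrap carry → 0x9A7E
  0x9A7E + 0x66AE = 0x1012C → wrap carry → 0x012D
  0x012D + 0xC25D = 0x0C38A
  0xC38A + 0x82B6 = 0x14640 → wrap carry → 0x4641
  0x4641 + 0x2365 = 0x069A6
One's-complement sum = 0x69A6.
Checksum = ~0x69A6 & 0xFFFF = 0x9659.

9659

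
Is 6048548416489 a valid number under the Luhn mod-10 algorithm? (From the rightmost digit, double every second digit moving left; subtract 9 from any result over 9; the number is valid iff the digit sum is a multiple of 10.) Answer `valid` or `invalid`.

From the right, keep odd positions and double even positions (subtract 9 from any doubled value over 9):
  doubled (positions 2,4,...): 7 3 8 8 7 0 → sum 33
  kept (positions 1,3,...): 9 4 1 8 5 4 6 → sum 37
Total = 70.
70 mod 10 = 0, so the number is valid.

valid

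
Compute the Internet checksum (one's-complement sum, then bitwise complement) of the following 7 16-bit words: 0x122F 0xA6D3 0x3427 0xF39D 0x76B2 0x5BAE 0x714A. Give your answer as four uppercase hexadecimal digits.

DB8C

One's-complement addition (fold any carry out of bit 15 back into bit 0):
  0x122F + 0xA6D3 = 0x0B902
  0xB902 + 0x3427 = 0x0ED29
  0xED29 + 0xF39D = 0x1E0C6 → wrap carry → 0xE0C7
  0xE0C7 + 0x76B2 = 0x15779 → wrap carry → 0x577A
  0x577A + 0x5BAE = 0x0B328
  0xB328 + 0x714A = 0x12472 → wrap carry → 0x2473
One's-complement sum = 0x2473.
Checksum = ~0x2473 & 0xFFFF = 0xDB8C.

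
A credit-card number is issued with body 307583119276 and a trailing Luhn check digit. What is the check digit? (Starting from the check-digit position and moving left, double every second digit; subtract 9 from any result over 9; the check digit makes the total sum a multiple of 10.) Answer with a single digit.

Partial digits right→left: 6 7 2 9 1 1 3 8 5 7 0 3
Double every second digit counting from the check-digit position (so the 1st, 3rd, 5th, ... of the partial from the right).
  doubled (with −9 where >9): 3 4 2 6 1 0 → sum 16
  kept as-is: 7 9 1 8 7 3 → sum 35
Total = 16 + 35 = 51.
Check digit = (10 − (51 mod 10)) mod 10 = 9.

9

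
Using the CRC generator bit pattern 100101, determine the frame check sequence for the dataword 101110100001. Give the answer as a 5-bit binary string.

Append 5 zeros: 10111010000100000. Divide by 100101 (XOR where the leading bit is 1):
  pos 0: 101110 XOR 100101 = 001011
  pos 2: 101110 XOR 100101 = 001011
  pos 4: 101100 XOR 100101 = 001001
  pos 6: 100101 XOR 100101 = 000000
Remainder (last 5 bits) = 00000. This is the CRC / FCS.

00000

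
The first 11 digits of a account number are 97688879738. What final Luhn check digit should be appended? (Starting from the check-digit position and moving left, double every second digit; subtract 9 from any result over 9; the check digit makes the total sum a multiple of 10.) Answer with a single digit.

9

Partial digits right→left: 8 3 7 9 7 8 8 8 6 7 9
Double every second digit counting from the check-digit position (so the 1st, 3rd, 5th, ... of the partial from the right).
  doubled (with −9 where >9): 7 5 5 7 3 9 → sum 36
  kept as-is: 3 9 8 8 7 → sum 35
Total = 36 + 35 = 71.
Check digit = (10 − (71 mod 10)) mod 10 = 9.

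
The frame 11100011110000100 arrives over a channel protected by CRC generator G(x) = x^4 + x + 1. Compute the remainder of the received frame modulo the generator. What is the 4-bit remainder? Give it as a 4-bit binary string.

1101

Modulo-2 division of 11100011110000100 by 10011:
  pos 0: 11100 XOR 10011 = 01111
  pos 1: 11110 XOR 10011 = 01101
  pos 2: 11011 XOR 10011 = 01000
  pos 3: 10001 XOR 10011 = 00010
  pos 6: 10110 XOR 10011 = 00101
  pos 8: 10100 XOR 10011 = 00111
  pos 10: 11101 XOR 10011 = 01110
  pos 11: 11100 XOR 10011 = 01111
  pos 12: 11110 XOR 10011 = 01101
Remainder = 1101 (nonzero — an error is detected).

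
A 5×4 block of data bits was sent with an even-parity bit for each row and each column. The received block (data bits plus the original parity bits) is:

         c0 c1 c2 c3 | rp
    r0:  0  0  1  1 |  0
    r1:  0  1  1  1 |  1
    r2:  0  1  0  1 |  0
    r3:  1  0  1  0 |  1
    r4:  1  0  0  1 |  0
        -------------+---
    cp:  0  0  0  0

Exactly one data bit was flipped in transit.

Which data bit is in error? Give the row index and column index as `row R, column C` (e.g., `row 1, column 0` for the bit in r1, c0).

Recompute each row's even parity and compare to rp:
  r0: data parity 0, sent rp 0 → ok
  r1: data parity 1, sent rp 1 → ok
  r2: data parity 0, sent rp 0 → ok
  r3: data parity 0, sent rp 1 → mismatch
  r4: data parity 0, sent rp 0 → ok
Recompute each column's even parity and compare to cp:
  c0: data parity 0, sent cp 0 → ok
  c1: data parity 0, sent cp 0 → ok
  c2: data parity 1, sent cp 0 → mismatch
  c3: data parity 0, sent cp 0 → ok
Exactly one row (r3) and one column (c2) fail → the flipped bit is at their intersection.

row 3, column 2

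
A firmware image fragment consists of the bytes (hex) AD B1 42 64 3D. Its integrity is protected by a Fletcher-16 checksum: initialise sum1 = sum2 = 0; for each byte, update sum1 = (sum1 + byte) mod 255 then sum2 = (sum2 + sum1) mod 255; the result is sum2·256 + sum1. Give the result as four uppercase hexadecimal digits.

F743

Running sums (mod 255):
  after byte 0 (AD): sum1=173, sum2=173
  after byte 1 (B1): sum1=95, sum2=13
  after byte 2 (42): sum1=161, sum2=174
  after byte 3 (64): sum1=6, sum2=180
  after byte 4 (3D): sum1=67, sum2=247
Checksum = sum2·256 + sum1 = 247·256 + 67 = 63299 = 0xF743.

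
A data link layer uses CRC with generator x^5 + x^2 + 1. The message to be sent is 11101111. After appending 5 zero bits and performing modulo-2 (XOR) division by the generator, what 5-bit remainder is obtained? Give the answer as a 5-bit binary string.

01110

Append 5 zeros: 1110111100000. Divide by 100101 (XOR where the leading bit is 1):
  pos 0: 111011 XOR 100101 = 011110
  pos 1: 111101 XOR 100101 = 011000
  pos 2: 110001 XOR 100101 = 010100
  pos 3: 101000 XOR 100101 = 001101
  pos 5: 110100 XOR 100101 = 010001
  pos 6: 100010 XOR 100101 = 000111
Remainder (last 5 bits) = 01110. This is the CRC / FCS.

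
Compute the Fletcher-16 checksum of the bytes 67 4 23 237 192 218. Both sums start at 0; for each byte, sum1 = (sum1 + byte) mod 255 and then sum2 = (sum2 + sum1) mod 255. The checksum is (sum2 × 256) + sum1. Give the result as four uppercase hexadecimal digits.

Running sums (mod 255):
  after byte 0 (67): sum1=67, sum2=67
  after byte 1 (4): sum1=71, sum2=138
  after byte 2 (23): sum1=94, sum2=232
  after byte 3 (237): sum1=76, sum2=53
  after byte 4 (192): sum1=13, sum2=66
  after byte 5 (218): sum1=231, sum2=42
Checksum = sum2·256 + sum1 = 42·256 + 231 = 10983 = 0x2AE7.

2AE7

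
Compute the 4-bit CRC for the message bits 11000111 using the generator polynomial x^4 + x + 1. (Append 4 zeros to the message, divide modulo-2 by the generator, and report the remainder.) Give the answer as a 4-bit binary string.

0000

Append 4 zeros: 110001110000. Divide by 10011 (XOR where the leading bit is 1):
  pos 0: 11000 XOR 10011 = 01011
  pos 1: 10111 XOR 10011 = 00100
  pos 3: 10011 XOR 10011 = 00000
Remainder (last 4 bits) = 0000. This is the CRC / FCS.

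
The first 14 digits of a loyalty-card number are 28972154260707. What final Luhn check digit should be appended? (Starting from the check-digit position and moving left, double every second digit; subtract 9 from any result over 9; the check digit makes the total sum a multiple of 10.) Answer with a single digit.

5

Partial digits right→left: 7 0 7 0 6 2 4 5 1 2 7 9 8 2
Double every second digit counting from the check-digit position (so the 1st, 3rd, 5th, ... of the partial from the right).
  doubled (with −9 where >9): 5 5 3 8 2 5 7 → sum 35
  kept as-is: 0 0 2 5 2 9 2 → sum 20
Total = 35 + 20 = 55.
Check digit = (10 − (55 mod 10)) mod 10 = 5.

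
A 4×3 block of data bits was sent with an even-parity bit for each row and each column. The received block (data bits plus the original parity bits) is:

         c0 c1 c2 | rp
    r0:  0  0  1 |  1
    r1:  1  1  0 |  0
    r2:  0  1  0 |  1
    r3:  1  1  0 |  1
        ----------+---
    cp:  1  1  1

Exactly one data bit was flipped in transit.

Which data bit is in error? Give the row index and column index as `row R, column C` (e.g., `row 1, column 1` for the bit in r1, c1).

Recompute each row's even parity and compare to rp:
  r0: data parity 1, sent rp 1 → ok
  r1: data parity 0, sent rp 0 → ok
  r2: data parity 1, sent rp 1 → ok
  r3: data parity 0, sent rp 1 → mismatch
Recompute each column's even parity and compare to cp:
  c0: data parity 0, sent cp 1 → mismatch
  c1: data parity 1, sent cp 1 → ok
  c2: data parity 1, sent cp 1 → ok
Exactly one row (r3) and one column (c0) fail → the flipped bit is at their intersection.

row 3, column 0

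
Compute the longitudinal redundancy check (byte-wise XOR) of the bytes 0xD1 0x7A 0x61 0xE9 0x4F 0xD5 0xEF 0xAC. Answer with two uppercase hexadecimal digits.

FA

XOR the bytes together:
  start with 0xD1
  0xD1 ⊕ 0x7A = 0xAB
  0xAB ⊕ 0x61 = 0xCA
  0xCA ⊕ 0xE9 = 0x23
  0x23 ⊕ 0x4F = 0x6C
  0x6C ⊕ 0xD5 = 0xB9
  0xB9 ⊕ 0xEF = 0x56
  0x56 ⊕ 0xAC = 0xFA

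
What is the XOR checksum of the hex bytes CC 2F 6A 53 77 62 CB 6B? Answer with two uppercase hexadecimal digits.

6F

XOR the bytes together:
  start with 0xCC
  0xCC ⊕ 0x2F = 0xE3
  0xE3 ⊕ 0x6A = 0x89
  0x89 ⊕ 0x53 = 0xDA
  0xDA ⊕ 0x77 = 0xAD
  0xAD ⊕ 0x62 = 0xCF
  0xCF ⊕ 0xCB = 0x04
  0x04 ⊕ 0x6B = 0x6F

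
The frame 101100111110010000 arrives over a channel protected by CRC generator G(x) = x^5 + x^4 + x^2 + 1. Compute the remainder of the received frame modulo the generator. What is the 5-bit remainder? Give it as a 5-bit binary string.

00010

Modulo-2 division of 101100111110010000 by 110101:
  pos 0: 101100 XOR 110101 = 011001
  pos 1: 110011 XOR 110101 = 000110
  pos 4: 110111 XOR 110101 = 000010
  pos 8: 101001 XOR 110101 = 011100
  pos 9: 111000 XOR 110101 = 001101
  pos 11: 110100 XOR 110101 = 000001
Remainder = 00010 (nonzero — an error is detected).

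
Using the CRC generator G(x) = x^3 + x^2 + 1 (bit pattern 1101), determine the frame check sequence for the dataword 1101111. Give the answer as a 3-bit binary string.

001

Append 3 zeros: 1101111000. Divide by 1101 (XOR where the leading bit is 1):
  pos 0: 1101 XOR 1101 = 0000
  pos 4: 1110 XOR 1101 = 0011
  pos 6: 1100 XOR 1101 = 0001
Remainder (last 3 bits) = 001. This is the CRC / FCS.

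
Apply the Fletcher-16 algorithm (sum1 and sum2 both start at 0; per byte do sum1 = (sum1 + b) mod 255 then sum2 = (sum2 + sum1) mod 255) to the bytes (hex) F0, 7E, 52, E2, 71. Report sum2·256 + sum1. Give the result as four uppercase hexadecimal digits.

Running sums (mod 255):
  after byte 0 (F0): sum1=240, sum2=240
  after byte 1 (7E): sum1=111, sum2=96
  after byte 2 (52): sum1=193, sum2=34
  after byte 3 (E2): sum1=164, sum2=198
  after byte 4 (71): sum1=22, sum2=220
Checksum = sum2·256 + sum1 = 220·256 + 22 = 56342 = 0xDC16.

DC16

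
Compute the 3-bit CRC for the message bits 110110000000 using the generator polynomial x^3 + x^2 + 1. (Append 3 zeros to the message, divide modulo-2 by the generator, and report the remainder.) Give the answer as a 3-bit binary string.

Append 3 zeros: 110110000000000. Divide by 1101 (XOR where the leading bit is 1):
  pos 0: 1101 XOR 1101 = 0000
  pos 4: 1000 XOR 1101 = 0101
  pos 5: 1010 XOR 1101 = 0111
  pos 6: 1110 XOR 1101 = 0011
  pos 8: 1100 XOR 1101 = 0001
  pos 11: 1000 XOR 1101 = 0101
Remainder (last 3 bits) = 101. This is the CRC / FCS.

101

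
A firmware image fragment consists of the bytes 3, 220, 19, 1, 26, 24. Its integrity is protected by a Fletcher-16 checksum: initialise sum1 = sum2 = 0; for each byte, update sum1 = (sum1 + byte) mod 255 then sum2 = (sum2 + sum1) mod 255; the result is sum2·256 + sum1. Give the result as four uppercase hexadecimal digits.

Running sums (mod 255):
  after byte 0 (3): sum1=3, sum2=3
  after byte 1 (220): sum1=223, sum2=226
  after byte 2 (19): sum1=242, sum2=213
  after byte 3 (1): sum1=243, sum2=201
  after byte 4 (26): sum1=14, sum2=215
  after byte 5 (24): sum1=38, sum2=253
Checksum = sum2·256 + sum1 = 253·256 + 38 = 64806 = 0xFD26.

FD26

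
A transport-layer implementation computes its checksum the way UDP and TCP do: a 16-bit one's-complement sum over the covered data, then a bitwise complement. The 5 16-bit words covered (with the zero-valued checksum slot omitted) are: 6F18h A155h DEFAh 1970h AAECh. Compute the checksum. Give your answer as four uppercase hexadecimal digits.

4C3A

One's-complement addition (fold any carry out of bit 15 back into bit 0):
  0x6F18 + 0xA155 = 0x1106D → wrap carry → 0x106E
  0x106E + 0xDEFA = 0x0EF68
  0xEF68 + 0x1970 = 0x108D8 → wrap carry → 0x08D9
  0x08D9 + 0xAAEC = 0x0B3C5
One's-complement sum = 0xB3C5.
Checksum = ~0xB3C5 & 0xFFFF = 0x4C3A.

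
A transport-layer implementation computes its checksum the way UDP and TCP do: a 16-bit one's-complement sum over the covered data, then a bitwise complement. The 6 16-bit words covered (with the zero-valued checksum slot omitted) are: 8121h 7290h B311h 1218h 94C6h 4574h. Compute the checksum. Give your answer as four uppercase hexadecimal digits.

One's-complement addition (fold any carry out of bit 15 back into bit 0):
  0x8121 + 0x7290 = 0x0F3B1
  0xF3B1 + 0xB311 = 0x1A6C2 → wrap carry → 0xA6C3
  0xA6C3 + 0x1218 = 0x0B8DB
  0xB8DB + 0x94C6 = 0x14DA1 → wrap carry → 0x4DA2
  0x4DA2 + 0x4574 = 0x09316
One's-complement sum = 0x9316.
Checksum = ~0x9316 & 0xFFFF = 0x6CE9.

6CE9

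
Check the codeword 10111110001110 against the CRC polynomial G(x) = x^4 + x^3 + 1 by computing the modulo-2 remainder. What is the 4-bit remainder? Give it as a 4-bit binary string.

Modulo-2 division of 10111110001110 by 11001:
  pos 0: 10111 XOR 11001 = 01110
  pos 1: 11101 XOR 11001 = 00100
  pos 3: 10010 XOR 11001 = 01011
  pos 4: 10110 XOR 11001 = 01111
  pos 5: 11110 XOR 11001 = 00111
  pos 7: 11111 XOR 11001 = 00110
  pos 9: 11010 XOR 11001 = 00011
Remainder = 0011 (nonzero — an error is detected).

0011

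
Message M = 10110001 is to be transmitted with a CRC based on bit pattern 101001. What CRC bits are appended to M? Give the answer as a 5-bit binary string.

Append 5 zeros: 1011000100000. Divide by 101001 (XOR where the leading bit is 1):
  pos 0: 101100 XOR 101001 = 000101
  pos 3: 101010 XOR 101001 = 000011
  pos 7: 110000 XOR 101001 = 011001
Remainder (last 5 bits) = 11001. This is the CRC / FCS.

11001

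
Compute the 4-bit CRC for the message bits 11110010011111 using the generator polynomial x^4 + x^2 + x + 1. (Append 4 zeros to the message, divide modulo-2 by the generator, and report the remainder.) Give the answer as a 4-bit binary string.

1001

Append 4 zeros: 111100100111110000. Divide by 10111 (XOR where the leading bit is 1):
  pos 0: 11110 XOR 10111 = 01001
  pos 1: 10010 XOR 10111 = 00101
  pos 3: 10110 XOR 10111 = 00001
  pos 7: 10111 XOR 10111 = 00000
  pos 12: 11000 XOR 10111 = 01111
  pos 13: 11110 XOR 10111 = 01001
Remainder (last 4 bits) = 1001. This is the CRC / FCS.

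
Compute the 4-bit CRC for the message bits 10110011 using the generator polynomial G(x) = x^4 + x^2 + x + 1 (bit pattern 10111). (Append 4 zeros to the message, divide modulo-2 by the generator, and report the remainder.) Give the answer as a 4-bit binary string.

Append 4 zeros: 101100110000. Divide by 10111 (XOR where the leading bit is 1):
  pos 0: 10110 XOR 10111 = 00001
  pos 4: 10110 XOR 10111 = 00001
Remainder (last 4 bits) = 1000. This is the CRC / FCS.

1000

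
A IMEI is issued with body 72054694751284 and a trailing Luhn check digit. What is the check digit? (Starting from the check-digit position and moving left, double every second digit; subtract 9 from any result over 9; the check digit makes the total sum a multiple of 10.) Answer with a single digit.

Partial digits right→left: 4 8 2 1 5 7 4 9 6 4 5 0 2 7
Double every second digit counting from the check-digit position (so the 1st, 3rd, 5th, ... of the partial from the right).
  doubled (with −9 where >9): 8 4 1 8 3 1 4 → sum 29
  kept as-is: 8 1 7 9 4 0 7 → sum 36
Total = 29 + 36 = 65.
Check digit = (10 − (65 mod 10)) mod 10 = 5.

5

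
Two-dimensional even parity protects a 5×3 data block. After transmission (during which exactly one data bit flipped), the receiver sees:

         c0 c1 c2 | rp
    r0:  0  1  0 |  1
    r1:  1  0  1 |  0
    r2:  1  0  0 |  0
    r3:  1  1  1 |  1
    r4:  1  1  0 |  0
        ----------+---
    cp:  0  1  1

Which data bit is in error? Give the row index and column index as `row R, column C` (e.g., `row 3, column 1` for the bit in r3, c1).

Recompute each row's even parity and compare to rp:
  r0: data parity 1, sent rp 1 → ok
  r1: data parity 0, sent rp 0 → ok
  r2: data parity 1, sent rp 0 → mismatch
  r3: data parity 1, sent rp 1 → ok
  r4: data parity 0, sent rp 0 → ok
Recompute each column's even parity and compare to cp:
  c0: data parity 0, sent cp 0 → ok
  c1: data parity 1, sent cp 1 → ok
  c2: data parity 0, sent cp 1 → mismatch
Exactly one row (r2) and one column (c2) fail → the flipped bit is at their intersection.

row 2, column 2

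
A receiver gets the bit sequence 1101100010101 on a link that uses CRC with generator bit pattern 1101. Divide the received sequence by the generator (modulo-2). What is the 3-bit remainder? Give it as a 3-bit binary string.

000

Modulo-2 division of 1101100010101 by 1101:
  pos 0: 1101 XOR 1101 = 0000
  pos 4: 1000 XOR 1101 = 0101
  pos 5: 1011 XOR 1101 = 0110
  pos 6: 1100 XOR 1101 = 0001
  pos 9: 1101 XOR 1101 = 0000
Remainder = 000 (zero — the frame passes the CRC check).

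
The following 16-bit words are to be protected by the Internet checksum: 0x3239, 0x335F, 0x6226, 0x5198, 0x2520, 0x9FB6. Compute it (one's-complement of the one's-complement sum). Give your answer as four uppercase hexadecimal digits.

One's-complement addition (fold any carry out of bit 15 back into bit 0):
  0x3239 + 0x335F = 0x06598
  0x6598 + 0x6226 = 0x0C7BE
  0xC7BE + 0x5198 = 0x11956 → wrap carry → 0x1957
  0x1957 + 0x2520 = 0x03E77
  0x3E77 + 0x9FB6 = 0x0DE2D
One's-complement sum = 0xDE2D.
Checksum = ~0xDE2D & 0xFFFF = 0x21D2.

21D2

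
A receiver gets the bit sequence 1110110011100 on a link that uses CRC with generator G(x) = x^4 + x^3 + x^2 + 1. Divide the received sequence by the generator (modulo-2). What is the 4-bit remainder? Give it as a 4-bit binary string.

0000

Modulo-2 division of 1110110011100 by 11101:
  pos 0: 11101 XOR 11101 = 00000
  pos 5: 10011 XOR 11101 = 01110
  pos 6: 11101 XOR 11101 = 00000
Remainder = 0000 (zero — the frame passes the CRC check).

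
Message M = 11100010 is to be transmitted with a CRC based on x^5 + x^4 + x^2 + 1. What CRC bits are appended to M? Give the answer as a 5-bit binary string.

01010

Append 5 zeros: 1110001000000. Divide by 110101 (XOR where the leading bit is 1):
  pos 0: 111000 XOR 110101 = 001101
  pos 2: 110110 XOR 110101 = 000011
  pos 6: 110000 XOR 110101 = 000101
Remainder (last 5 bits) = 01010. This is the CRC / FCS.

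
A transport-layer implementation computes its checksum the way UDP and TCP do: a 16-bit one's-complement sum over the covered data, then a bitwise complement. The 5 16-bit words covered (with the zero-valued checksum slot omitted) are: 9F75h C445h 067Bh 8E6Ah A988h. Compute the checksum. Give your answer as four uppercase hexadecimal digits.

One's-complement addition (fold any carry out of bit 15 back into bit 0):
  0x9F75 + 0xC445 = 0x163BA → wrap carry → 0x63BB
  0x63BB + 0x067B = 0x06A36
  0x6A36 + 0x8E6A = 0x0F8A0
  0xF8A0 + 0xA988 = 0x1A228 → wrap carry → 0xA229
One's-complement sum = 0xA229.
Checksum = ~0xA229 & 0xFFFF = 0x5DD6.

5DD6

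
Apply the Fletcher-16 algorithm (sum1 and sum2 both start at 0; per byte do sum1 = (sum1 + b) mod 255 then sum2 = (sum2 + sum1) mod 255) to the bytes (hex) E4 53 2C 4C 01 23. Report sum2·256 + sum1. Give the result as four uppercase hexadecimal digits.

B8D4

Running sums (mod 255):
  after byte 0 (E4): sum1=228, sum2=228
  after byte 1 (53): sum1=56, sum2=29
  after byte 2 (2C): sum1=100, sum2=129
  after byte 3 (4C): sum1=176, sum2=50
  after byte 4 (01): sum1=177, sum2=227
  after byte 5 (23): sum1=212, sum2=184
Checksum = sum2·256 + sum1 = 184·256 + 212 = 47316 = 0xB8D4.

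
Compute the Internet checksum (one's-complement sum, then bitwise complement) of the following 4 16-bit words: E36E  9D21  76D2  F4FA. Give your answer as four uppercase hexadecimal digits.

13A2

One's-complement addition (fold any carry out of bit 15 back into bit 0):
  0xE36E + 0x9D21 = 0x1808F → wrap carry → 0x8090
  0x8090 + 0x76D2 = 0x0F762
  0xF762 + 0xF4FA = 0x1EC5C → wrap carry → 0xEC5D
One's-complement sum = 0xEC5D.
Checksum = ~0xEC5D & 0xFFFF = 0x13A2.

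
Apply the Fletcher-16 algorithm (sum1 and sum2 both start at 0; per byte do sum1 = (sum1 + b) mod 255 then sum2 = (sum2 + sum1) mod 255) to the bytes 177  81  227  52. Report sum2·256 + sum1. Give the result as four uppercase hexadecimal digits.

B61B

Running sums (mod 255):
  after byte 0 (177): sum1=177, sum2=177
  after byte 1 (81): sum1=3, sum2=180
  after byte 2 (227): sum1=230, sum2=155
  after byte 3 (52): sum1=27, sum2=182
Checksum = sum2·256 + sum1 = 182·256 + 27 = 46619 = 0xB61B.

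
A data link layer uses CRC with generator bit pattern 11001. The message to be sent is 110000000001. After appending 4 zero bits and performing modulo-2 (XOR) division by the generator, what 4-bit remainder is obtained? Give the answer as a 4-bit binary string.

Append 4 zeros: 1100000000010000. Divide by 11001 (XOR where the leading bit is 1):
  pos 0: 11000 XOR 11001 = 00001
  pos 4: 10000 XOR 11001 = 01001
  pos 5: 10010 XOR 11001 = 01011
  pos 6: 10110 XOR 11001 = 01111
  pos 7: 11111 XOR 11001 = 00110
  pos 9: 11000 XOR 11001 = 00001
Remainder (last 4 bits) = 0100. This is the CRC / FCS.

0100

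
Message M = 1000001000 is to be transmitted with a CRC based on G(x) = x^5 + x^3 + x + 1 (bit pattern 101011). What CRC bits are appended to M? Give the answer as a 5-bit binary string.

Append 5 zeros: 100000100000000. Divide by 101011 (XOR where the leading bit is 1):
  pos 0: 100000 XOR 101011 = 001011
  pos 2: 101110 XOR 101011 = 000101
  pos 5: 101000 XOR 101011 = 000011
  pos 9: 110000 XOR 101011 = 011011
Remainder (last 5 bits) = 11011. This is the CRC / FCS.

11011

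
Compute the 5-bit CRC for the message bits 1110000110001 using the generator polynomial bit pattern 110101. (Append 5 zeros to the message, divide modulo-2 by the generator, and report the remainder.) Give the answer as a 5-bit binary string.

Append 5 zeros: 111000011000100000. Divide by 110101 (XOR where the leading bit is 1):
  pos 0: 111000 XOR 110101 = 001101
  pos 2: 110101 XOR 110101 = 000000
  pos 8: 100010 XOR 110101 = 010111
  pos 9: 101110 XOR 110101 = 011011
  pos 10: 110110 XOR 110101 = 000011
Remainder (last 5 bits) = 01100. This is the CRC / FCS.

01100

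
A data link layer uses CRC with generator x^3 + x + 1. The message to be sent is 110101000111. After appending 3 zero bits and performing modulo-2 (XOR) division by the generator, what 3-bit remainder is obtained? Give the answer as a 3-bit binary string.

100

Append 3 zeros: 110101000111000. Divide by 1011 (XOR where the leading bit is 1):
  pos 0: 1101 XOR 1011 = 0110
  pos 1: 1100 XOR 1011 = 0111
  pos 2: 1111 XOR 1011 = 0100
  pos 3: 1000 XOR 1011 = 0011
  pos 5: 1100 XOR 1011 = 0111
  pos 6: 1111 XOR 1011 = 0100
  pos 7: 1001 XOR 1011 = 0010
  pos 9: 1010 XOR 1011 = 0001
Remainder (last 3 bits) = 100. This is the CRC / FCS.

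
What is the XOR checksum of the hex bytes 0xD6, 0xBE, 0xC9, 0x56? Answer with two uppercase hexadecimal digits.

XOR the bytes together:
  start with 0xD6
  0xD6 ⊕ 0xBE = 0x68
  0x68 ⊕ 0xC9 = 0xA1
  0xA1 ⊕ 0x56 = 0xF7

F7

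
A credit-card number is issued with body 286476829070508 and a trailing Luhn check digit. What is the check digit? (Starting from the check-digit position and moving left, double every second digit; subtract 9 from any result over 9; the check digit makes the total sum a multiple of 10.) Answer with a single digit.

9

Partial digits right→left: 8 0 5 0 7 0 9 2 8 6 7 4 6 8 2
Double every second digit counting from the check-digit position (so the 1st, 3rd, 5th, ... of the partial from the right).
  doubled (with −9 where >9): 7 1 5 9 7 5 3 4 → sum 41
  kept as-is: 0 0 0 2 6 4 8 → sum 20
Total = 41 + 20 = 61.
Check digit = (10 − (61 mod 10)) mod 10 = 9.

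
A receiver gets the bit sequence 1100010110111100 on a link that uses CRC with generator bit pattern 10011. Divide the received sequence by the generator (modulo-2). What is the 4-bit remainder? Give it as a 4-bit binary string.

Modulo-2 division of 1100010110111100 by 10011:
  pos 0: 11000 XOR 10011 = 01011
  pos 1: 10111 XOR 10011 = 00100
  pos 3: 10001 XOR 10011 = 00010
  pos 6: 10101 XOR 10011 = 00110
  pos 8: 11011 XOR 10011 = 01000
  pos 9: 10001 XOR 10011 = 00010
Remainder = 1000 (nonzero — an error is detected).

1000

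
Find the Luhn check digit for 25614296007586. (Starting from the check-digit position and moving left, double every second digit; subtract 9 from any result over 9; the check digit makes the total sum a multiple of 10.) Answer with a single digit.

Partial digits right→left: 6 8 5 7 0 0 6 9 2 4 1 6 5 2
Double every second digit counting from the check-digit position (so the 1st, 3rd, 5th, ... of the partial from the right).
  doubled (with −9 where >9): 3 1 0 3 4 2 1 → sum 14
  kept as-is: 8 7 0 9 4 6 2 → sum 36
Total = 14 + 36 = 50.
Check digit = (10 − (50 mod 10)) mod 10 = 0.

0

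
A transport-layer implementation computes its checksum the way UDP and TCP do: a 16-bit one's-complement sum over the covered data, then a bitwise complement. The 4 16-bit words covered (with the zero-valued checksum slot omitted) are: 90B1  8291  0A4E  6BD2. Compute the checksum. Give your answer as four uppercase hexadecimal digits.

One's-complement addition (fold any carry out of bit 15 back into bit 0):
  0x90B1 + 0x8291 = 0x11342 → wrap carry → 0x1343
  0x1343 + 0x0A4E = 0x01D91
  0x1D91 + 0x6BD2 = 0x08963
One's-complement sum = 0x8963.
Checksum = ~0x8963 & 0xFFFF = 0x769C.

769C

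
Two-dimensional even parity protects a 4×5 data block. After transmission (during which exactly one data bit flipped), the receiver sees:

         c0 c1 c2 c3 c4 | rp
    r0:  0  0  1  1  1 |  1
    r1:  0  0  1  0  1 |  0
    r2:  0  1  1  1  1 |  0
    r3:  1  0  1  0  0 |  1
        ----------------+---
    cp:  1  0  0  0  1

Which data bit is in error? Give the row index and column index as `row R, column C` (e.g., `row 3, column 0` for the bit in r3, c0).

Recompute each row's even parity and compare to rp:
  r0: data parity 1, sent rp 1 → ok
  r1: data parity 0, sent rp 0 → ok
  r2: data parity 0, sent rp 0 → ok
  r3: data parity 0, sent rp 1 → mismatch
Recompute each column's even parity and compare to cp:
  c0: data parity 1, sent cp 1 → ok
  c1: data parity 1, sent cp 0 → mismatch
  c2: data parity 0, sent cp 0 → ok
  c3: data parity 0, sent cp 0 → ok
  c4: data parity 1, sent cp 1 → ok
Exactly one row (r3) and one column (c1) fail → the flipped bit is at their intersection.

row 3, column 1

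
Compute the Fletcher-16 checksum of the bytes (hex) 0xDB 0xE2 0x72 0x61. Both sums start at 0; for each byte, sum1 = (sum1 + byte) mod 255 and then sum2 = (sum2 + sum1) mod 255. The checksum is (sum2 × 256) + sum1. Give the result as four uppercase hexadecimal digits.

5E92

Running sums (mod 255):
  after byte 0 (0xDB): sum1=219, sum2=219
  after byte 1 (0xE2): sum1=190, sum2=154
  after byte 2 (0x72): sum1=49, sum2=203
  after byte 3 (0x61): sum1=146, sum2=94
Checksum = sum2·256 + sum1 = 94·256 + 146 = 24210 = 0x5E92.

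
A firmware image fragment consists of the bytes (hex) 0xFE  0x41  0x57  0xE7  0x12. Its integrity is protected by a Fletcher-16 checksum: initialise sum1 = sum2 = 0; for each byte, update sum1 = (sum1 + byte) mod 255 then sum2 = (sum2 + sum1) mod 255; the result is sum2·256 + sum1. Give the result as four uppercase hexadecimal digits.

Running sums (mod 255):
  after byte 0 (0xFE): sum1=254, sum2=254
  after byte 1 (0x41): sum1=64, sum2=63
  after byte 2 (0x57): sum1=151, sum2=214
  after byte 3 (0xE7): sum1=127, sum2=86
  after byte 4 (0x12): sum1=145, sum2=231
Checksum = sum2·256 + sum1 = 231·256 + 145 = 59281 = 0xE791.

E791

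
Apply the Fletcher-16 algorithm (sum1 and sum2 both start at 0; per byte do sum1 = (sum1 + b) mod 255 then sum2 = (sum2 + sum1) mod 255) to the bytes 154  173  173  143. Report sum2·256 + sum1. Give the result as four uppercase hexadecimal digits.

Running sums (mod 255):
  after byte 0 (154): sum1=154, sum2=154
  after byte 1 (173): sum1=72, sum2=226
  after byte 2 (173): sum1=245, sum2=216
  after byte 3 (143): sum1=133, sum2=94
Checksum = sum2·256 + sum1 = 94·256 + 133 = 24197 = 0x5E85.

5E85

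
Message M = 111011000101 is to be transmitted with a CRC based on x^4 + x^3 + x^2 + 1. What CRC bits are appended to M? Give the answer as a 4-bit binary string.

Append 4 zeros: 1110110001010000. Divide by 11101 (XOR where the leading bit is 1):
  pos 0: 11101 XOR 11101 = 00000
  pos 5: 10001 XOR 11101 = 01100
  pos 6: 11000 XOR 11101 = 00101
  pos 8: 10110 XOR 11101 = 01011
  pos 9: 10110 XOR 11101 = 01011
  pos 10: 10110 XOR 11101 = 01011
  pos 11: 10110 XOR 11101 = 01011
Remainder (last 4 bits) = 1011. This is the CRC / FCS.

1011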